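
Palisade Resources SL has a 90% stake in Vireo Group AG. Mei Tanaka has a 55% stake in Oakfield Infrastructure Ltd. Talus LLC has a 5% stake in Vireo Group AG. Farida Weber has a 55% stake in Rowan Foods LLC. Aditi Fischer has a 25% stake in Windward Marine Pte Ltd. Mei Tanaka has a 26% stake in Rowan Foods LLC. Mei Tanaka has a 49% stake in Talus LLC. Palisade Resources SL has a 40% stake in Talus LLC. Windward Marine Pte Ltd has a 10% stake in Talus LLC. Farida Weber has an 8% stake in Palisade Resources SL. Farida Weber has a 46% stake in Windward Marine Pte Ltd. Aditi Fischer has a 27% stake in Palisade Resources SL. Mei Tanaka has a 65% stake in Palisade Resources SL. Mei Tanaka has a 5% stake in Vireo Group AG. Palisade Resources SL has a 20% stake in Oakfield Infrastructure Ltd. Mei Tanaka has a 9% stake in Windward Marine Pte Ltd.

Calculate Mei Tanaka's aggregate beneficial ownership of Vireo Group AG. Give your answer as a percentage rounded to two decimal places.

67.30%

Mei reaches Vireo along 5 paths.
Direct stake: 5% = 5%.
Via Palisade: 65% × 90% = 58.5%.
Via Palisade → Talus: 65% × 40% × 5% = 1.3%.
Via Talus: 49% × 5% = 2.45%.
Via Windward → Talus: 9% × 10% × 5% = 0.045%.
Total: 5% + 58.5% + 1.3% + 2.45% + 0.045% = 67.295%.
Rounded: 67.30%.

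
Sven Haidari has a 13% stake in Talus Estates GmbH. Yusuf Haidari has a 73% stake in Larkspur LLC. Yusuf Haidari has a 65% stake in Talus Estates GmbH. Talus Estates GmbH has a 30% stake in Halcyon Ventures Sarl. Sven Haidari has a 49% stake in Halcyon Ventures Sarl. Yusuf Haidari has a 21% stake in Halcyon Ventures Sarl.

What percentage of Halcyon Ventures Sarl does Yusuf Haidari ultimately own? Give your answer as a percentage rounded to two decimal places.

Yusuf reaches Halcyon along 2 paths.
Direct stake: 21% = 21%.
Via Talus: 65% × 30% = 19.5%.
Total: 21% + 19.5% = 40.5%.
Rounded: 40.50%.

40.50%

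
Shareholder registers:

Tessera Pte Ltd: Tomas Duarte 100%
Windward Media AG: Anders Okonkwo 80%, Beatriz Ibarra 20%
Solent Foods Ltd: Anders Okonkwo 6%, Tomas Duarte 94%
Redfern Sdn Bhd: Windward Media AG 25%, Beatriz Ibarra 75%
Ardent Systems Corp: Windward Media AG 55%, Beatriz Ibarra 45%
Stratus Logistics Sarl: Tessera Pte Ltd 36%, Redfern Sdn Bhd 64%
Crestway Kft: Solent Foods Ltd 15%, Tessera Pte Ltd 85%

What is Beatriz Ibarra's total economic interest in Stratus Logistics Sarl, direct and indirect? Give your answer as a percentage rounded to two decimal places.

Beatriz reaches Stratus along 2 paths.
Via Windward → Redfern: 20% × 25% × 64% = 3.2%.
Via Redfern: 75% × 64% = 48%.
Total: 3.2% + 48% = 51.2%.
Rounded: 51.20%.

51.20%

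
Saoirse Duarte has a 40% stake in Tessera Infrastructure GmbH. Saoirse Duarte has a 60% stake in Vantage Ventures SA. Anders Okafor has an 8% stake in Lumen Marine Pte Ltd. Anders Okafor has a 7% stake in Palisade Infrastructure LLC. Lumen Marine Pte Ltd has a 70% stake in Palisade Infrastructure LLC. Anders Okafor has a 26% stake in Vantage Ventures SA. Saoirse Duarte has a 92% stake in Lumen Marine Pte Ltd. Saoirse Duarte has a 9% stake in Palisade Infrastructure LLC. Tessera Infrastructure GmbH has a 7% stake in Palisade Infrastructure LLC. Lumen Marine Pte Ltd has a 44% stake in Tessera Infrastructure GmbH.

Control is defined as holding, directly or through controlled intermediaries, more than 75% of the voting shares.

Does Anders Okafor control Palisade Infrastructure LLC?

Anders's largest direct stake is 26% in Vantage, which does not meet the threshold, so Anders controls no company.
In Palisade, Anders's side holds only 7%, not > 75%.
So Anders does not control Palisade.

No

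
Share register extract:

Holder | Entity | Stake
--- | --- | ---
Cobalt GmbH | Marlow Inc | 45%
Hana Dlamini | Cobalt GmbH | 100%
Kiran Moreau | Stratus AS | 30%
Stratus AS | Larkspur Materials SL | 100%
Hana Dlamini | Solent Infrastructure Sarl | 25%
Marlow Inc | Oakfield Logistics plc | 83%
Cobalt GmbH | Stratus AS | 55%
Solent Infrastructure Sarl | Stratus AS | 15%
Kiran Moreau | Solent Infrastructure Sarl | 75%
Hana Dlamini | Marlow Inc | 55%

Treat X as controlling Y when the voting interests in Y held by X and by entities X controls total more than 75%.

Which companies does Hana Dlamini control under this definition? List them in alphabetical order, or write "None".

Cobalt GmbH, Marlow Inc, Oakfield Logistics plc

Hana holds 100% of Cobalt, so Hana controls Cobalt.
Cobalt and Hana together hold 45% + 55% = 100% of Marlow, so Hana controls Marlow.
Marlow holds 83% of Oakfield, so Hana controls Oakfield.
No other company's threshold is met.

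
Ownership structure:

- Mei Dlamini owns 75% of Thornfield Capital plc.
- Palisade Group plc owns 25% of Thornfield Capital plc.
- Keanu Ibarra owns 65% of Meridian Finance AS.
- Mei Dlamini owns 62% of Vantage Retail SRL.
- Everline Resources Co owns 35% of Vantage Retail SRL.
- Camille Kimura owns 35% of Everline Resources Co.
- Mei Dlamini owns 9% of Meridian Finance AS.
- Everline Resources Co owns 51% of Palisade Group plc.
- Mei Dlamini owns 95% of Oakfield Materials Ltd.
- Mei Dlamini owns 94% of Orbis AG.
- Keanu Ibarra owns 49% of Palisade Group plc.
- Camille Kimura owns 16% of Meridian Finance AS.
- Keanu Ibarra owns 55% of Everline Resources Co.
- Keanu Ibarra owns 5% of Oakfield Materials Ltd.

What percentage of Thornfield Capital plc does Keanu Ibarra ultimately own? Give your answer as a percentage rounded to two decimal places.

19.26%

Keanu reaches Thornfield along 2 paths.
Via Everline → Palisade: 55% × 51% × 25% = 7.0125%.
Via Palisade: 49% × 25% = 12.25%.
Total: 7.0125% + 12.25% = 19.2625%.
Rounded: 19.26%.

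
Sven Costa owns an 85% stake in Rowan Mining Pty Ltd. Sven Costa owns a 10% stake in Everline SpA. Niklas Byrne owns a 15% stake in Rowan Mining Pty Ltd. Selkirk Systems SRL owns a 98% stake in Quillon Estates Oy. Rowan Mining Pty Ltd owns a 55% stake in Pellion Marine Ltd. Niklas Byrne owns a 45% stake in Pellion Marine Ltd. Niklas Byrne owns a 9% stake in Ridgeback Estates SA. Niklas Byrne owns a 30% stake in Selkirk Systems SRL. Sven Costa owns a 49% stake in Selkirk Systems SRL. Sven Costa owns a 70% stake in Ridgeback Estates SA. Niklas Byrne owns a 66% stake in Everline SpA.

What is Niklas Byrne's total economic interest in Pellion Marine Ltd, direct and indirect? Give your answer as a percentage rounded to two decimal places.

53.25%

Niklas reaches Pellion along 2 paths.
Via Rowan: 15% × 55% = 8.25%.
Direct stake: 45% = 45%.
Total: 8.25% + 45% = 53.25%.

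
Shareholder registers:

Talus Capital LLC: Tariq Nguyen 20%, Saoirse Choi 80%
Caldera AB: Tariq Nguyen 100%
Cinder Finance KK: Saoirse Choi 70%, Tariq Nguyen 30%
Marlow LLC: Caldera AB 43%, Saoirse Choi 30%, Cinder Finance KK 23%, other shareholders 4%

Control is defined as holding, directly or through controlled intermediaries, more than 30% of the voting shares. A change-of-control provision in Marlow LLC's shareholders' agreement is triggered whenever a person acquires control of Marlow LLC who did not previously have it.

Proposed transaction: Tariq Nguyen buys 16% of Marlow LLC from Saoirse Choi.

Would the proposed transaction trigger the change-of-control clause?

The purchase adds only to Tariq's holdings (Saoirse's stake shrinks), so Tariq is the only person who could newly come to control Marlow.
Tariq holds 100% of Caldera, so Tariq controls Caldera.
Caldera holds 43% of Marlow, so Tariq controls Marlow.
So Tariq already controls Marlow before the transaction.
After the purchase, Tariq holds 16% of Marlow directly, and Saoirse's stake falls to 14%.
Tariq controlled Marlow already, so this is not a new person acquiring control; every other person's position is unchanged or reduced.
No new person acquires control, so the clause is not triggered.

No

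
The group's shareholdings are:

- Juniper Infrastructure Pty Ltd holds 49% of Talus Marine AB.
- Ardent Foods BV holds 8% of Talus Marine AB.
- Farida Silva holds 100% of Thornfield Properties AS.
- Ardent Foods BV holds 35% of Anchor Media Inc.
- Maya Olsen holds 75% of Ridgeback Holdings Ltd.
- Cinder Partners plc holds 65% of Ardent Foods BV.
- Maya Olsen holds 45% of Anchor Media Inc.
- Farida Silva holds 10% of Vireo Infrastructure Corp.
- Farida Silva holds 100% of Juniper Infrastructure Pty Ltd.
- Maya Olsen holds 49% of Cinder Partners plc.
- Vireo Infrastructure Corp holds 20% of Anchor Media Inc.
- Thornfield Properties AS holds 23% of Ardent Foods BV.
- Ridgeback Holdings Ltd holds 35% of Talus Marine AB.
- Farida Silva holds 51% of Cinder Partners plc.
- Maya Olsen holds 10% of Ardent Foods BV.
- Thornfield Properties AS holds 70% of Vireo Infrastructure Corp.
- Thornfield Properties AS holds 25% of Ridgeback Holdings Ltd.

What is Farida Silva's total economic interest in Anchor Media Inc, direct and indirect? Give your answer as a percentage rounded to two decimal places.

35.65%

Farida reaches Anchor along 4 paths.
Via Cinder → Ardent: 51% × 65% × 35% = 11.6025%.
Via Thornfield → Ardent: 100% × 23% × 35% = 8.05%.
Via Vireo: 10% × 20% = 2%.
Via Thornfield → Vireo: 100% × 70% × 20% = 14%.
Total: 11.6025% + 8.05% + 2% + 14% = 35.6525%.
Rounded: 35.65%.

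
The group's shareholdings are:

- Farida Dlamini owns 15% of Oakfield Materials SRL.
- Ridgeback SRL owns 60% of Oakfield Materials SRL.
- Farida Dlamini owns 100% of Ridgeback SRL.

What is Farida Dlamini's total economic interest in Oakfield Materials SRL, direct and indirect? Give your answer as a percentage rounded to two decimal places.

Farida reaches Oakfield along 2 paths.
Direct stake: 15% = 15%.
Via Ridgeback: 100% × 60% = 60%.
Total: 15% + 60% = 75%.
Rounded: 75.00%.

75.00%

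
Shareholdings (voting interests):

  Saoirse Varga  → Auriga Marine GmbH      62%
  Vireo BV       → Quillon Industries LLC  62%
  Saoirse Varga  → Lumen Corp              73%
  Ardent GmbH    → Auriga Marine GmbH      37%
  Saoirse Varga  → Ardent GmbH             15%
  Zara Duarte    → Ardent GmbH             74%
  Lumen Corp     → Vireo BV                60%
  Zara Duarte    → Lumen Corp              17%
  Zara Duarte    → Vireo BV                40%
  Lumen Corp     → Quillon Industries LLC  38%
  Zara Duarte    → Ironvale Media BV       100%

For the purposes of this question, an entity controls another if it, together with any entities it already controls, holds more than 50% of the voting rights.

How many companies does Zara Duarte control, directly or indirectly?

Zara holds 74% of Ardent, so Zara controls Ardent.
Zara holds 100% of Ironvale, so Zara controls Ironvale.
No other company's threshold is met.
Zara controls 2 companies.

2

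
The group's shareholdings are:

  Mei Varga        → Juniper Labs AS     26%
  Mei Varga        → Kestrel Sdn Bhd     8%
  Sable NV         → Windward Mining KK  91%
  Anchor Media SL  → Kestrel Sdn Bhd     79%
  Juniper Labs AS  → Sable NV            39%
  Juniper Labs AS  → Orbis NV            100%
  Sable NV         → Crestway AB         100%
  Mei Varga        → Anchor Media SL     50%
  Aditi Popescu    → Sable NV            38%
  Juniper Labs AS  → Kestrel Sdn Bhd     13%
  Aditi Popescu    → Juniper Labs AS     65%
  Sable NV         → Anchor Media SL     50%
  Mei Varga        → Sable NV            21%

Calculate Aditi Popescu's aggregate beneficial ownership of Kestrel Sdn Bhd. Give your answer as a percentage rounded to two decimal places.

33.47%

Aditi reaches Kestrel along 3 paths.
Via Juniper: 65% × 13% = 8.45%.
Via Juniper → Sable → Anchor: 65% × 39% × 50% × 79% = 10.01325%.
Via Sable → Anchor: 38% × 50% × 79% = 15.01%.
Total: 8.45% + 10.01325% + 15.01% = 33.47325%.
Rounded: 33.47%.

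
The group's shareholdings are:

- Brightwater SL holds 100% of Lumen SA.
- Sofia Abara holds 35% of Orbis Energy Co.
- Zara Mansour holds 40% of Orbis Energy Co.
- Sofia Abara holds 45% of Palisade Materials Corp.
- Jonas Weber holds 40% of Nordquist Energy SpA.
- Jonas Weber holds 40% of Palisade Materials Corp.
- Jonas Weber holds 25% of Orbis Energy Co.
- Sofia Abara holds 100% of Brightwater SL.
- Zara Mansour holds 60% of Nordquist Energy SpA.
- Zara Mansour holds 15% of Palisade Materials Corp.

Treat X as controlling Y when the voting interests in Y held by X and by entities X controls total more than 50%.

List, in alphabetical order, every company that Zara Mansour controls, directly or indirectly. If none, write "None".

Nordquist Energy SpA

Zara holds 60% of Nordquist, so Zara controls Nordquist.
No other company's threshold is met.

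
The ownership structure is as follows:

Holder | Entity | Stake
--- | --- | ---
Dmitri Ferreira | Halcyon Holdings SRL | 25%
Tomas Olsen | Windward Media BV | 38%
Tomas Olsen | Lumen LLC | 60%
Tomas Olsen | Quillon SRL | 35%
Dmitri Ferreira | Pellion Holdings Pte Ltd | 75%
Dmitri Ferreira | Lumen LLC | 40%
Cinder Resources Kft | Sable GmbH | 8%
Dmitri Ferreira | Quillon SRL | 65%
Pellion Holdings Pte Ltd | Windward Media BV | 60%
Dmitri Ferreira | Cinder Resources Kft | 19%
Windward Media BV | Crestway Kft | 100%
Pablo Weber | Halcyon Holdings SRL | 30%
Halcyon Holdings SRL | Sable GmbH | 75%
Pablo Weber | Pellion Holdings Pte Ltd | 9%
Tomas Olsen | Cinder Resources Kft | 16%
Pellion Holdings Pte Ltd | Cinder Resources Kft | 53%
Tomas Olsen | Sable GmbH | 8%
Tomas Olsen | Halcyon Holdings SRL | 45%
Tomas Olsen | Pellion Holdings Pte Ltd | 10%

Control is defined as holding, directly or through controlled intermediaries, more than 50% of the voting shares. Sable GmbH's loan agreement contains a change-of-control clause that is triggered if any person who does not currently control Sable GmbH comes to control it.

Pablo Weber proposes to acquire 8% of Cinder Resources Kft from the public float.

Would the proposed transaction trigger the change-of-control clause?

The purchase changes only Pablo's holdings, so Pablo is the only person who could newly come to control Sable.
Pablo's largest direct stake is 30% in Halcyon, which does not meet the threshold, so Pablo controls no company.
Neither Pablo nor any entity Pablo controls holds any voting interest in Sable.
So before the transaction, Pablo does not control Sable.
After the purchase, Pablo holds 8% of Cinder directly.
Pablo's side now holds 8% of Cinder, not > 50%, so Pablo still does not control Cinder.
After the transaction, neither Pablo nor any entity Pablo controls holds a voting interest in Sable, so Pablo still does not control it.
No new person acquires control, so the clause is not triggered.

No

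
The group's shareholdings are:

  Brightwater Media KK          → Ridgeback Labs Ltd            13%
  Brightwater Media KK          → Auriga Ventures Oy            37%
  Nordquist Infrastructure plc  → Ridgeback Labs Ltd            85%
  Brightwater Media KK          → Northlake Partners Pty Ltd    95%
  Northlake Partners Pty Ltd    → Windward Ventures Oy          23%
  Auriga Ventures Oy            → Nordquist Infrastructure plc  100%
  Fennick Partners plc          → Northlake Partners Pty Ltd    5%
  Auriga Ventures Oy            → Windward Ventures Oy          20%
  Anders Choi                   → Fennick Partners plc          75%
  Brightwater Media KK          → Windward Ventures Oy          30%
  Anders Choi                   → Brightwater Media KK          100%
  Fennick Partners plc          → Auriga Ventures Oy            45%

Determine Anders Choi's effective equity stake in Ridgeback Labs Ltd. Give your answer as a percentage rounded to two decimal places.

Anders reaches Ridgeback along 3 paths.
Via Brightwater: 100% × 13% = 13%.
Via Fennick → Auriga → Nordquist: 75% × 45% × 100% × 85% = 28.6875%.
Via Brightwater → Auriga → Nordquist: 100% × 37% × 100% × 85% = 31.45%.
Total: 13% + 28.6875% + 31.45% = 73.1375%.
Rounded: 73.14%.

73.14%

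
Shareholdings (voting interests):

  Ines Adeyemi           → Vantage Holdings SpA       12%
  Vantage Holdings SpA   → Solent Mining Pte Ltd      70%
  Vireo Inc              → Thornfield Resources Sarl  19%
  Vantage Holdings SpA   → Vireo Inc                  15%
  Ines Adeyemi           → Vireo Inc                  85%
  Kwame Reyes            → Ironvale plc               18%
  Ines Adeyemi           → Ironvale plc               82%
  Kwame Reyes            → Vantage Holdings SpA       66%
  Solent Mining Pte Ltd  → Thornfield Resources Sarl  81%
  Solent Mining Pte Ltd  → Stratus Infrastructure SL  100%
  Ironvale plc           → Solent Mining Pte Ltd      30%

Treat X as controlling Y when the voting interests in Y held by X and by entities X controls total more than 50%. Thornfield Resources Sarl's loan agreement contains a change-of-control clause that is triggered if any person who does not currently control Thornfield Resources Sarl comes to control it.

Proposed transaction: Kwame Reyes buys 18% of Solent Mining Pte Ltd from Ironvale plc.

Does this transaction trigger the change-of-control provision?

The purchase adds only to Kwame's holdings (Ironvale's stake shrinks), so Kwame is the only person who could newly come to control Thornfield.
Kwame holds 66% of Vantage, so Kwame controls Vantage.
Vantage holds 70% of Solent, so Kwame controls Solent.
Solent holds 81% of Thornfield, so Kwame controls Thornfield.
So Kwame already controls Thornfield before the transaction.
After the purchase, Kwame holds 18% of Solent directly, and Ironvale's stake falls to 12%.
Kwame controlled Thornfield already, so this is not a new person acquiring control; every other person's position is unchanged or reduced.
No new person acquires control, so the clause is not triggered.

No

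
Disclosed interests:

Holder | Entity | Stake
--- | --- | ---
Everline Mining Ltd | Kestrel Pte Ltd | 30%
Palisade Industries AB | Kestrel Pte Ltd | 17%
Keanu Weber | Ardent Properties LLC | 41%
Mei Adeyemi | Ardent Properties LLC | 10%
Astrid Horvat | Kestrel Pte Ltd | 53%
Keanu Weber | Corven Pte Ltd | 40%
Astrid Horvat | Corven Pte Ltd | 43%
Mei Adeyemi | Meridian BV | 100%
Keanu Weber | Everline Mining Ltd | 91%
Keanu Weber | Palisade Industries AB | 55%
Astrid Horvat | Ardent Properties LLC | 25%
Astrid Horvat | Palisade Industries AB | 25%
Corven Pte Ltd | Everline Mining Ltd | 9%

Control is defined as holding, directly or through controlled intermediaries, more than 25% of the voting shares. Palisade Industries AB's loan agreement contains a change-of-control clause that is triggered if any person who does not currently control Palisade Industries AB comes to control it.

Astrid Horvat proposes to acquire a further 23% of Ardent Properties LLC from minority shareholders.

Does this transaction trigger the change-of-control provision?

The purchase changes only Astrid's holdings, so Astrid is the only person who could newly come to control Palisade.
Astrid holds 43% of Corven, so Astrid controls Corven.
Astrid holds 53% of Kestrel, so Astrid controls Kestrel.
In Palisade, Astrid's side holds only 25%, not > 25%.
So before the transaction, Astrid does not control Palisade.
After the purchase, Astrid's direct stake in Ardent rises to 25% + 23% = 48%.
Astrid holds 48% of Ardent, so Astrid controls Ardent.
After the transaction, Astrid's side holds 25% of Palisade, not > 25%, so Astrid still does not control Palisade.
No new person acquires control, so the clause is not triggered.

No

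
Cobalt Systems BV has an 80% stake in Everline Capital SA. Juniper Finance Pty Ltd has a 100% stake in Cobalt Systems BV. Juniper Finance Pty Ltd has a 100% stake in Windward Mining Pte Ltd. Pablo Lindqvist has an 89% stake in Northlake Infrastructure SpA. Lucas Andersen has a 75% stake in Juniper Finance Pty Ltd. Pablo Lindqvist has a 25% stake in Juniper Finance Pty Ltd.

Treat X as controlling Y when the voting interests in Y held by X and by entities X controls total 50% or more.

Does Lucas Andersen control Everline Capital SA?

Yes

Lucas holds 75% of Juniper, so Lucas controls Juniper.
Juniper holds 100% of Cobalt, so Lucas controls Cobalt.
Cobalt holds 80% of Everline, so Lucas controls Everline.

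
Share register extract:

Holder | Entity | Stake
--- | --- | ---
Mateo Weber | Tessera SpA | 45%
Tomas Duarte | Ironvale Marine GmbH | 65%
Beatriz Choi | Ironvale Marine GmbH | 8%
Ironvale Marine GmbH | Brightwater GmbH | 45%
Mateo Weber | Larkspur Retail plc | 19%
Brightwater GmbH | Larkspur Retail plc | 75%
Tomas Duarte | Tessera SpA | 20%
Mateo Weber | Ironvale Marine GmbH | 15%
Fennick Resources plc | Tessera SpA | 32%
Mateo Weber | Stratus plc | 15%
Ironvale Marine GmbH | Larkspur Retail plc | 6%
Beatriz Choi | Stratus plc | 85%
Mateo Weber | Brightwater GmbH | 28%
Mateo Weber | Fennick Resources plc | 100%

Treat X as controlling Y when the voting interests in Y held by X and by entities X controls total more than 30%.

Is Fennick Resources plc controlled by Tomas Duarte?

Tomas holds 65% of Ironvale, so Tomas controls Ironvale.
Ironvale holds 45% of Brightwater, so Tomas controls Brightwater.
Ironvale and Brightwater together hold 6% + 75% = 81% of Larkspur, so Tomas controls Larkspur.
Neither Tomas nor any entity Tomas controls holds any voting interest in Fennick.
So Tomas does not control Fennick.

No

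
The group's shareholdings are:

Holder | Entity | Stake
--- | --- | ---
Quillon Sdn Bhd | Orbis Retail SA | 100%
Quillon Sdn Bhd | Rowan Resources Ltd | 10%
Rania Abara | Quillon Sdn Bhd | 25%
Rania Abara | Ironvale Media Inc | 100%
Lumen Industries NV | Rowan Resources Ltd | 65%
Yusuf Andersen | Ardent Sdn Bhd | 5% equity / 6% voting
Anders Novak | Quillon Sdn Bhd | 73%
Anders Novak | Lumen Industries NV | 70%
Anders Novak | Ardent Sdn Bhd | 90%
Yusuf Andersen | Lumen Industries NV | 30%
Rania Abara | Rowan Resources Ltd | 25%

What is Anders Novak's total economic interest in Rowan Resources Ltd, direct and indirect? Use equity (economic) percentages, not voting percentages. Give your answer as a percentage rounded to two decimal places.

52.80%

Anders reaches Rowan along 2 paths.
Via Quillon: 73% × 10% = 7.3%.
Via Lumen: 70% × 65% = 45.5%.
Total: 7.3% + 45.5% = 52.8%.
Rounded: 52.80%.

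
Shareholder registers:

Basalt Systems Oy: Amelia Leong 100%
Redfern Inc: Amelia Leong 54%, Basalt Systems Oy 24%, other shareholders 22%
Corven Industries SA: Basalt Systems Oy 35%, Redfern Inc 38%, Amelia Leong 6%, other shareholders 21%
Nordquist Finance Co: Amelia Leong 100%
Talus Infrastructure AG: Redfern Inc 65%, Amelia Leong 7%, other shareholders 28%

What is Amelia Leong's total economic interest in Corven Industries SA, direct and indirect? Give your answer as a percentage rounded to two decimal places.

70.64%

Amelia reaches Corven along 4 paths.
Via Basalt: 100% × 35% = 35%.
Via Redfern: 54% × 38% = 20.52%.
Via Basalt → Redfern: 100% × 24% × 38% = 9.12%.
Direct stake: 6% = 6%.
Total: 35% + 20.52% + 9.12% + 6% = 70.64%.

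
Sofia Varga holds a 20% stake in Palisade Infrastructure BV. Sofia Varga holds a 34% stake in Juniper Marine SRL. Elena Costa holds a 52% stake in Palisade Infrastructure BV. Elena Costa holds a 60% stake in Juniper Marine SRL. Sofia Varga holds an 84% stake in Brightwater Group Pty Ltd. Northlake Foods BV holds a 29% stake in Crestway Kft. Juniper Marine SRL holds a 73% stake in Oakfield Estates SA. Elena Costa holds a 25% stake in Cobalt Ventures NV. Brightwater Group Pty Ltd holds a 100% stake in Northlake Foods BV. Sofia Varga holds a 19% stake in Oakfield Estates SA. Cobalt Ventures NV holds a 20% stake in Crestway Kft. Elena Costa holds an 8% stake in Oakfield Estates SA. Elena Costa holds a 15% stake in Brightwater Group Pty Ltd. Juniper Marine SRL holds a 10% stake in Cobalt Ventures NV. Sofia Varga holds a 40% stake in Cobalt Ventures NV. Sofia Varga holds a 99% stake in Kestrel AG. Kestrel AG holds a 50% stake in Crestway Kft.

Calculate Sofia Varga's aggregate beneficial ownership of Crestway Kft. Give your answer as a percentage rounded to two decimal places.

82.54%

Sofia reaches Crestway along 4 paths.
Via Kestrel: 99% × 50% = 49.5%.
Via Brightwater → Northlake: 84% × 100% × 29% = 24.36%.
Via Juniper → Cobalt: 34% × 10% × 20% = 0.68%.
Via Cobalt: 40% × 20% = 8%.
Total: 49.5% + 24.36% + 0.68% + 8% = 82.54%.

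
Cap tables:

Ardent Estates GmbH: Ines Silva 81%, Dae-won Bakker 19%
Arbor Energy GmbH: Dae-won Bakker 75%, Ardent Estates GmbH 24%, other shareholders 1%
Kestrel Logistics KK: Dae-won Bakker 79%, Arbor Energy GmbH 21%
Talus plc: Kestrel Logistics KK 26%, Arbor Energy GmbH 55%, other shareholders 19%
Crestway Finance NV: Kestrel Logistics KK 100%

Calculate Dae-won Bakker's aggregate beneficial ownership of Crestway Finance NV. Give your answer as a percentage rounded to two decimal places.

95.71%

Dae-won reaches Crestway along 3 paths.
Via Kestrel: 79% × 100% = 79%.
Via Arbor → Kestrel: 75% × 21% × 100% = 15.75%.
Via Ardent → Arbor → Kestrel: 19% × 24% × 21% × 100% = 0.9576%.
Total: 79% + 15.75% + 0.9576% = 95.7076%.
Rounded: 95.71%.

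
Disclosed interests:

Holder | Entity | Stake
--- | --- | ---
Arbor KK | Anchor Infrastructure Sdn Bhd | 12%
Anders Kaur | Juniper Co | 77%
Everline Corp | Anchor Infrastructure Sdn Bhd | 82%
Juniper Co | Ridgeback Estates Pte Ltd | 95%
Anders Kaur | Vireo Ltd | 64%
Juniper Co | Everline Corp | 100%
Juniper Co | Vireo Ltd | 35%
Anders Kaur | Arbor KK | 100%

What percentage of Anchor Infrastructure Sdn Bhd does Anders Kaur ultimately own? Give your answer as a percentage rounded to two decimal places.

Anders reaches Anchor along 2 paths.
Via Juniper → Everline: 77% × 100% × 82% = 63.14%.
Via Arbor: 100% × 12% = 12%.
Total: 63.14% + 12% = 75.14%.

75.14%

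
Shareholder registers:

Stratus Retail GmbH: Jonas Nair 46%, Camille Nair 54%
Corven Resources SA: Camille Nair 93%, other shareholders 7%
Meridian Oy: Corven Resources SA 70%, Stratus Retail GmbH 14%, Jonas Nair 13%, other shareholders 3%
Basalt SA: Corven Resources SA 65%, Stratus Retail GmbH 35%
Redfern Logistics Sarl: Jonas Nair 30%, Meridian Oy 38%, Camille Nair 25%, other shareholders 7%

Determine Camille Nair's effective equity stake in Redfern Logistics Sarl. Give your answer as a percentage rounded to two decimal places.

52.61%

Camille reaches Redfern along 3 paths.
Via Corven → Meridian: 93% × 70% × 38% = 24.738%.
Via Stratus → Meridian: 54% × 14% × 38% = 2.8728%.
Direct stake: 25% = 25%.
Total: 24.738% + 2.8728% + 25% = 52.6108%.
Rounded: 52.61%.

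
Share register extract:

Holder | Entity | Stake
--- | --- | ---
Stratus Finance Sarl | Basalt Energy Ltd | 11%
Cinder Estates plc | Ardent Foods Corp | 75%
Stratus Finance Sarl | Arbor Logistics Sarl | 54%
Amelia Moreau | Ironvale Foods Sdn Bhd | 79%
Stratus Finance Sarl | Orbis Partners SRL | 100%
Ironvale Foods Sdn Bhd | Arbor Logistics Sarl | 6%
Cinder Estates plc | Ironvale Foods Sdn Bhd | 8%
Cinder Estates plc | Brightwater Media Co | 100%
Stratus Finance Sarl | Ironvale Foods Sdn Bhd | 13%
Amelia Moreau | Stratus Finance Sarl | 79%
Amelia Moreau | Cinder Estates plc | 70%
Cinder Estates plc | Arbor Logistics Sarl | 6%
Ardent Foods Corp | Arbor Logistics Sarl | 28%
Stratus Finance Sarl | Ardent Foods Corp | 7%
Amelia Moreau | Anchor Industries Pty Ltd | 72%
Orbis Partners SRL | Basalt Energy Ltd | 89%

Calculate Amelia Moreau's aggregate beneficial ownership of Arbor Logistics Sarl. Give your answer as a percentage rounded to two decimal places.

Amelia reaches Arbor along 7 paths.
Via Stratus: 79% × 54% = 42.66%.
Via Cinder → Ardent: 70% × 75% × 28% = 14.7%.
Via Stratus → Ardent: 79% × 7% × 28% = 1.5484%.
Via Cinder: 70% × 6% = 4.2%.
Via Cinder → Ironvale: 70% × 8% × 6% = 0.336%.
Via Ironvale: 79% × 6% = 4.74%.
Via Stratus → Ironvale: 79% × 13% × 6% = 0.6162%.
Total: 42.66% + 14.7% + 1.5484% + 4.2% + 0.336% + 4.74% + 0.6162% = 68.8006%.
Rounded: 68.80%.

68.80%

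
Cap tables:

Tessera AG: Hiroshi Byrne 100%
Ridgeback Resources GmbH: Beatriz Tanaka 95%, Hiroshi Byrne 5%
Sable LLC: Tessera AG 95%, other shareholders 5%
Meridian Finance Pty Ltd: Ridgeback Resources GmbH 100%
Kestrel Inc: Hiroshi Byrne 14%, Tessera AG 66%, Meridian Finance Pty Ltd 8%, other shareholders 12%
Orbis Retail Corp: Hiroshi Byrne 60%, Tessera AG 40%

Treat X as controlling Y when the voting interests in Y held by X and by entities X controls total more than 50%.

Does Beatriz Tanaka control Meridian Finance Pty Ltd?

Beatriz holds 95% of Ridgeback, so Beatriz controls Ridgeback.
Ridgeback holds 100% of Meridian, so Beatriz controls Meridian.

Yes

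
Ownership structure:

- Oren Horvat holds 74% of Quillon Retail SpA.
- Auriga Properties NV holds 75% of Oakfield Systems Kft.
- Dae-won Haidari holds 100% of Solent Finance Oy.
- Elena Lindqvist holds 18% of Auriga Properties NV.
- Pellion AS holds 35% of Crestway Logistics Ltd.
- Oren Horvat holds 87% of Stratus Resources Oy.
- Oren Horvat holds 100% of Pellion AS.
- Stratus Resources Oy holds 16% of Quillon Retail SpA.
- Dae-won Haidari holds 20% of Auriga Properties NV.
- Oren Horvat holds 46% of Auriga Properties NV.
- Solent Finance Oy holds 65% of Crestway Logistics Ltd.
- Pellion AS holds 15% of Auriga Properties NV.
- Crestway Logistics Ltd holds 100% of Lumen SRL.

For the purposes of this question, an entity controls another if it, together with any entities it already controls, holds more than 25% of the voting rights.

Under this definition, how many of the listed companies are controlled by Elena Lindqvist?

0

Elena's largest direct stake is 18% in Auriga, which does not meet the threshold.
Elena controls 0 companies.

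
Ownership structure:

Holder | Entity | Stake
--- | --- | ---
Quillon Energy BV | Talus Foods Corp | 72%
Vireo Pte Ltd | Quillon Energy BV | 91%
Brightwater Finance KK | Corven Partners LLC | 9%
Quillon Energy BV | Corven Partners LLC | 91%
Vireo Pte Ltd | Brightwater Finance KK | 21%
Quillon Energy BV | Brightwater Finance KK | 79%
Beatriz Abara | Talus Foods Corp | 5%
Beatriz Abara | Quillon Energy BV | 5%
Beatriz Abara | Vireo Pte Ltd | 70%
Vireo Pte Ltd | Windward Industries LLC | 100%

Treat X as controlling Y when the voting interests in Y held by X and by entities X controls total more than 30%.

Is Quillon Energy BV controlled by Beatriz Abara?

Beatriz holds 70% of Vireo, so Beatriz controls Vireo.
Vireo and Beatriz together hold 91% + 5% = 96% of Quillon, so Beatriz controls Quillon.

Yes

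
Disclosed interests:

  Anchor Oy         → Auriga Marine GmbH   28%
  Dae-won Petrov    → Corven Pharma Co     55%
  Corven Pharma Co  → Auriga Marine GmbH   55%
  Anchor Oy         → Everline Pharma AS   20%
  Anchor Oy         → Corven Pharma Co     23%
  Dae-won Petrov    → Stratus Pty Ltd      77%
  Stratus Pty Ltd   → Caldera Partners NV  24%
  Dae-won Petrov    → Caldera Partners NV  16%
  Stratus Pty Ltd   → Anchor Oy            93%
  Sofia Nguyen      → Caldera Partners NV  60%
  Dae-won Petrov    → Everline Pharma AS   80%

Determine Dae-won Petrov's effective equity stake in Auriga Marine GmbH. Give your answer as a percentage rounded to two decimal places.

Dae-won reaches Auriga along 3 paths.
Via Stratus → Anchor: 77% × 93% × 28% = 20.0508%.
Via Corven: 55% × 55% = 30.25%.
Via Stratus → Anchor → Corven: 77% × 93% × 23% × 55% = 9.058665%.
Total: 20.0508% + 30.25% + 9.058665% = 59.359465%.
Rounded: 59.36%.

59.36%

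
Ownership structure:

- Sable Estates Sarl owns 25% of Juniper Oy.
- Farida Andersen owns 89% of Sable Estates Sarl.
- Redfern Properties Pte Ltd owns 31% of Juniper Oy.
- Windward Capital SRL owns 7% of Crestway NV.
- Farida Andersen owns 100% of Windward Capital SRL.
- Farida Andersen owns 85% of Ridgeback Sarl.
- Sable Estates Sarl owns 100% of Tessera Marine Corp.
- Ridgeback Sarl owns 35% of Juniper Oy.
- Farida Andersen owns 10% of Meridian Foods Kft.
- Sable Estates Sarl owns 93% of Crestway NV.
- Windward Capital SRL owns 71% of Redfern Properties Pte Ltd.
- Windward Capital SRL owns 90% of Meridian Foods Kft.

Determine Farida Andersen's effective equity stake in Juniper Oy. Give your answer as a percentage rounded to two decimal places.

74.01%

Farida reaches Juniper along 3 paths.
Via Ridgeback: 85% × 35% = 29.75%.
Via Sable: 89% × 25% = 22.25%.
Via Windward → Redfern: 100% × 71% × 31% = 22.01%.
Total: 29.75% + 22.25% + 22.01% = 74.01%.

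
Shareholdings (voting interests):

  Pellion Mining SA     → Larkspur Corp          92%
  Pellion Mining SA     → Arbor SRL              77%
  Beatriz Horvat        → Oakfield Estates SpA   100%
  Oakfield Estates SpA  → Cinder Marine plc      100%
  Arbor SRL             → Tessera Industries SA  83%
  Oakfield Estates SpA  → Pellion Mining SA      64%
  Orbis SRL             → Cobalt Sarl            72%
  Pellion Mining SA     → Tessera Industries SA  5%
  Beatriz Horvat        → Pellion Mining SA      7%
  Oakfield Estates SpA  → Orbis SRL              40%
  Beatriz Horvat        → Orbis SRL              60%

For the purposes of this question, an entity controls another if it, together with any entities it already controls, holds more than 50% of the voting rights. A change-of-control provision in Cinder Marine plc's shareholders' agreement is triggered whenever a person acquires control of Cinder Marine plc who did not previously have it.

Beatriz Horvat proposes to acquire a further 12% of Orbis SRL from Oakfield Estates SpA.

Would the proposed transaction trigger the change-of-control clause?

The purchase adds only to Beatriz's holdings (Oakfield's stake shrinks), so Beatriz is the only person who could newly come to control Cinder.
Beatriz holds 100% of Oakfield, so Beatriz controls Oakfield.
Oakfield holds 100% of Cinder, so Beatriz controls Cinder.
So Beatriz already controls Cinder before the transaction.
After the purchase, Beatriz's direct stake in Orbis rises to 60% + 12% = 72%, and Oakfield's stake falls to 28%.
Beatriz controlled Cinder already, so this is not a new person acquiring control; every other person's position is unchanged or reduced.
No new person acquires control, so the clause is not triggered.

No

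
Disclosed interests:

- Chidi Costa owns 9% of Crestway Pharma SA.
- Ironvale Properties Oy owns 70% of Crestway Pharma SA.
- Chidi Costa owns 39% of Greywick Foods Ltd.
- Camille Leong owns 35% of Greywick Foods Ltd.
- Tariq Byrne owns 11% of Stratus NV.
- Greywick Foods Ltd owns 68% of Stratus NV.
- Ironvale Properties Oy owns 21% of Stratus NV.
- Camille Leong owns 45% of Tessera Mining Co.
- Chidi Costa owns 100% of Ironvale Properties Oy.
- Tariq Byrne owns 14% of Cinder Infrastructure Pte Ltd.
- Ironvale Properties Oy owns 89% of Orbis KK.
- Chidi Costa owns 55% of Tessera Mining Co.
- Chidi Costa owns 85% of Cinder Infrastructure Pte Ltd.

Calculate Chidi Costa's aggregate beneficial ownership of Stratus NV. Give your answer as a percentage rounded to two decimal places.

47.52%

Chidi reaches Stratus along 2 paths.
Via Greywick: 39% × 68% = 26.52%.
Via Ironvale: 100% × 21% = 21%.
Total: 26.52% + 21% = 47.52%.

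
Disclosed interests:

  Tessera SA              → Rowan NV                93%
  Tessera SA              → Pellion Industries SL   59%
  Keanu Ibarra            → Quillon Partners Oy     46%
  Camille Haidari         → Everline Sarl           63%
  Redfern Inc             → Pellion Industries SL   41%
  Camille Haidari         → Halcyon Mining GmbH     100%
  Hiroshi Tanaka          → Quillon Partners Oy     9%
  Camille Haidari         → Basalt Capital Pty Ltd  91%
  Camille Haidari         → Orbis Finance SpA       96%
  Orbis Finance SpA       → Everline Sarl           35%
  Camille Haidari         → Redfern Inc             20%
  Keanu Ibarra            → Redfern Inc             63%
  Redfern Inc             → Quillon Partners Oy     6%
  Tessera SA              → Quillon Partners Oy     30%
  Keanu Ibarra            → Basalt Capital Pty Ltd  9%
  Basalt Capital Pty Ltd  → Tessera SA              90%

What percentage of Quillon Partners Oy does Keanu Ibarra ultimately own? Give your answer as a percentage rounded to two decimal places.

Keanu reaches Quillon along 3 paths.
Via Redfern: 63% × 6% = 3.78%.
Direct stake: 46% = 46%.
Via Basalt → Tessera: 9% × 90% × 30% = 2.43%.
Total: 3.78% + 46% + 2.43% = 52.21%.

52.21%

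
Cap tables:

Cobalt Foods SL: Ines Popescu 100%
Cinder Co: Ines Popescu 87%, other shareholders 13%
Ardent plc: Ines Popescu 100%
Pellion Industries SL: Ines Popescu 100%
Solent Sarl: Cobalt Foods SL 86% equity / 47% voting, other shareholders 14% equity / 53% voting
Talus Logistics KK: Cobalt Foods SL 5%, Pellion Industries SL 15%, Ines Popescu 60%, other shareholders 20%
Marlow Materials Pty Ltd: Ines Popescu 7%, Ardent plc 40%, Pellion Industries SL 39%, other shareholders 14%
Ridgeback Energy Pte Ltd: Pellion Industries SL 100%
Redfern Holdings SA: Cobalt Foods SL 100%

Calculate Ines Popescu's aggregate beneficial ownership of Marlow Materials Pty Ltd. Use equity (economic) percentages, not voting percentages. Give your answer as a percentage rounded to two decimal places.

86.00%

Ines reaches Marlow along 3 paths.
Direct stake: 7% = 7%.
Via Ardent: 100% × 40% = 40%.
Via Pellion: 100% × 39% = 39%.
Total: 7% + 40% + 39% = 86%.
Rounded: 86.00%.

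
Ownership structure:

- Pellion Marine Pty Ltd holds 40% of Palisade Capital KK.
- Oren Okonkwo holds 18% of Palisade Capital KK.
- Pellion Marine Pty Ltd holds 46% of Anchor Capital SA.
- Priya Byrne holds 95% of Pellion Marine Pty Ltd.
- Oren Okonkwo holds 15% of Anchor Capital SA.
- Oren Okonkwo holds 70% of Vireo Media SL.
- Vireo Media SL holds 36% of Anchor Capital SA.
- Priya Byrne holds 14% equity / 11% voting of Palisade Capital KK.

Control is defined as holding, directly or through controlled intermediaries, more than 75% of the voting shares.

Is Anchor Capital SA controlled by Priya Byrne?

No

Priya holds 95% of Pellion, so Priya controls Pellion.
In Anchor, Priya's side holds only 46%, not > 75%.
So Priya does not control Anchor.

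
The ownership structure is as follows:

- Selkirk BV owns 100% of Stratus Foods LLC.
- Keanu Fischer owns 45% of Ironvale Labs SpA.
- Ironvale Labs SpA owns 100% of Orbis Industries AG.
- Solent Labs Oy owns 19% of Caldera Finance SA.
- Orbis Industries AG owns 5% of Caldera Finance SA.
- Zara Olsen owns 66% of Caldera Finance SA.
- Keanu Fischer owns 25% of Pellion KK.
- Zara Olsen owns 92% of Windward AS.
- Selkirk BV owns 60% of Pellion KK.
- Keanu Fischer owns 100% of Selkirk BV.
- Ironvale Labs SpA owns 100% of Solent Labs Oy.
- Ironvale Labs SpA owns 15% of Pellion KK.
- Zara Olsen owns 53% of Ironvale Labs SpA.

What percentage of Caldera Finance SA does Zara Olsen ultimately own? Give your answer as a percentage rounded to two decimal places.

Zara reaches Caldera along 3 paths.
Via Ironvale → Solent: 53% × 100% × 19% = 10.07%.
Direct stake: 66% = 66%.
Via Ironvale → Orbis: 53% × 100% × 5% = 2.65%.
Total: 10.07% + 66% + 2.65% = 78.72%.

78.72%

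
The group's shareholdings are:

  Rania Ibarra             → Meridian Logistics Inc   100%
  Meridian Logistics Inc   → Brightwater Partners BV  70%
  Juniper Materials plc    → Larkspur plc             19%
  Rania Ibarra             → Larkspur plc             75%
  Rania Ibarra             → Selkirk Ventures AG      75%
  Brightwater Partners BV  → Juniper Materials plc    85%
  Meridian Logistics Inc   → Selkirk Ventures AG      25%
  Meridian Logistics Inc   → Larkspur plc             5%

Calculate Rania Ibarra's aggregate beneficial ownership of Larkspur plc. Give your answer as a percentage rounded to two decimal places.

91.31%

Rania reaches Larkspur along 3 paths.
Direct stake: 75% = 75%.
Via Meridian → Brightwater → Juniper: 100% × 70% × 85% × 19% = 11.305%.
Via Meridian: 100% × 5% = 5%.
Total: 75% + 11.305% + 5% = 91.305%.
Rounded: 91.31%.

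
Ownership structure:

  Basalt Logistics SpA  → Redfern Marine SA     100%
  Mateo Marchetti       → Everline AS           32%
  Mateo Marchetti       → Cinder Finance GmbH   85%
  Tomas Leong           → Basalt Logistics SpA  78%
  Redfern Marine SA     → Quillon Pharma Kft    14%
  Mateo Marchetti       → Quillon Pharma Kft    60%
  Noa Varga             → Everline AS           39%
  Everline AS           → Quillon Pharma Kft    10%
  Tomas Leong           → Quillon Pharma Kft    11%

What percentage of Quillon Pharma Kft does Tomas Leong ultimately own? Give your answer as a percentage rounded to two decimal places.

21.92%

Tomas reaches Quillon along 2 paths.
Direct stake: 11% = 11%.
Via Basalt → Redfern: 78% × 100% × 14% = 10.92%.
Total: 11% + 10.92% = 21.92%.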